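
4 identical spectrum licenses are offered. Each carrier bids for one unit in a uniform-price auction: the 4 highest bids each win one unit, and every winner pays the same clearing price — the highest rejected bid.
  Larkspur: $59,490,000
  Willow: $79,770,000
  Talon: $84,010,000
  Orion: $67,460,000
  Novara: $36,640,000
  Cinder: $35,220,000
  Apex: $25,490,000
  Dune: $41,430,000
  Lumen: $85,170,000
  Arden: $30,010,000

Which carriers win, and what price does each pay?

Lumen, Talon, Willow, Orion; each pays $59,490,000

Ordering the bids: 85,170,000 (Lumen), 84,010,000 (Talon), 79,770,000 (Willow), 67,460,000 (Orion), 59,490,000 (Larkspur), 41,430,000 (Dune), …
Winners (4 units): Lumen, Talon, Willow, Orion.
First losing bid is Larkspur's $59,490,000, which sets the uniform price.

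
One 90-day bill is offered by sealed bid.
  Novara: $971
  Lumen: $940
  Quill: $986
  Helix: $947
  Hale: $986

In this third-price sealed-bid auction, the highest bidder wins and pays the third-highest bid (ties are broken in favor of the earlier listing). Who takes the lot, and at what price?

Bids in order: 986 (Quill) > 986 (Hale) > 971 (Novara) > 947 (Helix) > 940 (Lumen)
Tie at $986 → Quill wins by tie-break.
Quill wins; payment is bid #3 in the ranking = $971.

Quill pays $971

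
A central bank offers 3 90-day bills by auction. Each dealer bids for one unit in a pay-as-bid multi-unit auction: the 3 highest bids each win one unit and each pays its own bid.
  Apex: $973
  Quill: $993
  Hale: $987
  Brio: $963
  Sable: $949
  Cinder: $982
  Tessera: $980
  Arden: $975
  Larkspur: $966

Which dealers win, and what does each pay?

Quill $993, Hale $987, Cinder $982

Ordering the bids: 993 (Quill), 987 (Hale), 982 (Cinder), 980 (Tessera), 975 (Arden), …
Top 3: Quill, Hale, Cinder.
Each winner pays its own bid: Quill $993, Hale $987, Cinder $982.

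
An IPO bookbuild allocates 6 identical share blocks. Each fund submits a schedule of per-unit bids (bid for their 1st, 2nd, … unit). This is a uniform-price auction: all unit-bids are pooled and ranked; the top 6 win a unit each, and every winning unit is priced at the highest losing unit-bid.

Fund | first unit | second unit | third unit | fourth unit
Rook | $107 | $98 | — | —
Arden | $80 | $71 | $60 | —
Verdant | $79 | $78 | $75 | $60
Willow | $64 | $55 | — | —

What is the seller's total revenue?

All unit-bids, highest first — top 6: 107 (Rook-1), 98 (Rook-2), 80 (Arden-1), 79 (Verdant-1), 78 (Verdant-2), 75 (Verdant-3)
The (k+1)-th unit-bid is $71.
Allocation: Arden 1, Rook 2, Verdant 3. Every unit priced at $71.
Revenue = 6 × 71 = $426.

Total revenue: $426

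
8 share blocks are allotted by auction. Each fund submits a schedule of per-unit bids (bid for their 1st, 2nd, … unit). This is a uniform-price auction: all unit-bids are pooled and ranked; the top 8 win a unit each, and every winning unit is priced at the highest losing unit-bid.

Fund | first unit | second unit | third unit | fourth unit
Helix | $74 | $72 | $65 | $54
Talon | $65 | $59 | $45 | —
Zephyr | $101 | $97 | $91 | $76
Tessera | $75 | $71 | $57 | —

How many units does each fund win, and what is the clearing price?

Merging the schedules and taking the best 8: 101 (Zephyr-1), 97 (Zephyr-2), 91 (Zephyr-3), 76 (Zephyr-4), 75 (Tessera-1), 74 (Helix-1), 72 (Helix-2), 71 (Tessera-2)
Highest rejected unit-bid = $65.
Allocation: Helix 2, Tessera 2, Zephyr 4.

Helix 2, Tessera 2, Zephyr 4; clearing price $65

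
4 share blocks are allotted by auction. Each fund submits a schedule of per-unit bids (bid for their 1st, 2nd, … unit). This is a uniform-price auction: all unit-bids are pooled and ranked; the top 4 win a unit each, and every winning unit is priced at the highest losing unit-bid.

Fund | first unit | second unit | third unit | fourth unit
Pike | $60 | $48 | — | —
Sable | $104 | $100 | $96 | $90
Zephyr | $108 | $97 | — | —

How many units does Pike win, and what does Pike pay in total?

All unit-bids, highest first — top 4: 108 (Zephyr-1), 104 (Sable-1), 100 (Sable-2), 97 (Zephyr-2)
Highest rejected unit-bid = $96.
Pike wins 0 unit(s) at $96 each.

Pike: 0 units, pays $0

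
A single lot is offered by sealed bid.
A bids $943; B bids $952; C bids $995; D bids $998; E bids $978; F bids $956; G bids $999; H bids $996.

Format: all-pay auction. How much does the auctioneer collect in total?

Total revenue: $7,817

Bids ranked: 999 (G) > 998 (D) > 996 (H) > 995 (C) > 978 (E) > 956 (F) > …
Every bidder forfeits their bid regardless of winning.
Revenue = 943 + 952 + 995 + 998 + 978 + 956 + 999 + 996 = $7,817.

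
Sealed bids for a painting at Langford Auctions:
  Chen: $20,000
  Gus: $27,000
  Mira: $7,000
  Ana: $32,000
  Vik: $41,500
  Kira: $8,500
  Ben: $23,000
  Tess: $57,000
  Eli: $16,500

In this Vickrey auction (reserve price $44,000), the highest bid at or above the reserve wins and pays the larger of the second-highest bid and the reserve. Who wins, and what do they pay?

Bids ranked: 57,000 (Tess) > 41,500 (Vik) > 32,000 (Ana) > 27,000 (Gus) > 23,000 (Ben) > 20,000 (Chen) > …
Tess has the top bid at or above the reserve ($57,000).
max(second-highest $41,500, reserve $44,000) = $44,000.

Tess pays $44,000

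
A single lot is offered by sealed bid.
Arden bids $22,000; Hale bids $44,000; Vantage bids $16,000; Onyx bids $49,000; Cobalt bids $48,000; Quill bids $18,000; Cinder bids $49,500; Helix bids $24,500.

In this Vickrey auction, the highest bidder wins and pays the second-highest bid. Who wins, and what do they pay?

Cinder pays $49,000

Rule: the highest bidder wins and pays the second-highest bid.
Bids in order: 49,500 (Cinder) > 49,000 (Onyx) > 48,000 (Cobalt) > 44,000 (Hale) > 24,500 (Helix) > 22,000 (Arden) > …
Cinder is highest; pays the second-highest bid, $49,000.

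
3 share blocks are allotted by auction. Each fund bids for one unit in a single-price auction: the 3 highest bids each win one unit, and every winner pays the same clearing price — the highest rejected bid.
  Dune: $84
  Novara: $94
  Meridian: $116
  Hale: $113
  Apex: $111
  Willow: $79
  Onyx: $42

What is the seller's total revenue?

Sorting: 116 (Meridian), 113 (Hale), 111 (Apex), 94 (Novara), 84 (Dune), …
Winners (3 units): Meridian, Hale, Apex.
First losing bid is Novara's $94, which sets the uniform price.
Total revenue = 3 × $94 = $282.

Total revenue: $282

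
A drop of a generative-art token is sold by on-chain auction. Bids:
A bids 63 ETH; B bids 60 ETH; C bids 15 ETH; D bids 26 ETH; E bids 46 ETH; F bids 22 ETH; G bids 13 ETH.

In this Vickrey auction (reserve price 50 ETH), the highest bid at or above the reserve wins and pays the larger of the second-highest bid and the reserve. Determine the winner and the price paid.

A pays 60 ETH

Bids ranked: 63 (A) > 60 (B) > 46 (E) > 26 (D) > 22 (F) > 15 (C) > …
Highest eligible bid: A at 63 ETH.
Second-highest bid 60 ETH exceeds the reserve 50 ETH → payment 60 ETH.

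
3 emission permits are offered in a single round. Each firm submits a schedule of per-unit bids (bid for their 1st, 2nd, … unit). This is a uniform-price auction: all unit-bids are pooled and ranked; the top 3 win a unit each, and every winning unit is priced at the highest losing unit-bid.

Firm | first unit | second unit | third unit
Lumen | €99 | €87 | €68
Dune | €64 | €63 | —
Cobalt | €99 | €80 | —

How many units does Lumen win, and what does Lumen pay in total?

Merging the schedules and taking the best 3: 99 (Lumen-1), 99 (Cobalt-1), 87 (Lumen-2)
Highest rejected unit-bid = €80.
Lumen wins 2 unit(s) at €80 each.

Lumen: 2 units, pays €160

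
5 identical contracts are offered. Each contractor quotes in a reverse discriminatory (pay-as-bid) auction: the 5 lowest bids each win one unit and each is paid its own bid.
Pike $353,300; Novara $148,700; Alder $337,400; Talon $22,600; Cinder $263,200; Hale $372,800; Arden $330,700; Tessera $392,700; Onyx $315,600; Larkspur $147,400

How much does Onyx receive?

Onyx is paid $315,600

Ordering the bids: 22,600 (Talon), 147,400 (Larkspur), 148,700 (Novara), 263,200 (Cinder), 315,600 (Onyx), 330,700 (Arden), 337,400 (Alder), …
Winners (5 units): Talon, Larkspur, Novara, Cinder, Onyx.
Onyx wins → own bid $315,600.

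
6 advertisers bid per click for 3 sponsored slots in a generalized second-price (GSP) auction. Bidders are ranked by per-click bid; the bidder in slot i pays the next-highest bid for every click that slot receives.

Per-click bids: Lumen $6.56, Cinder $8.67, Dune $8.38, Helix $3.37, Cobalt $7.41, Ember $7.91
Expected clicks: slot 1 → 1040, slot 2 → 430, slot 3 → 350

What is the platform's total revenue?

Total revenue: $14710.00

Sorting advertisers: $8.67 (Cinder) > $8.38 (Dune) > $7.91 (Ember) > $7.41 (Cobalt) > …
Slot 1: Cinder pays $8.38 × 1040 = $8715.20
Slot 2: Dune pays $7.91 × 430 = $3401.30
Slot 3: Ember pays $7.41 × 350 = $2593.50
Total = $14710.00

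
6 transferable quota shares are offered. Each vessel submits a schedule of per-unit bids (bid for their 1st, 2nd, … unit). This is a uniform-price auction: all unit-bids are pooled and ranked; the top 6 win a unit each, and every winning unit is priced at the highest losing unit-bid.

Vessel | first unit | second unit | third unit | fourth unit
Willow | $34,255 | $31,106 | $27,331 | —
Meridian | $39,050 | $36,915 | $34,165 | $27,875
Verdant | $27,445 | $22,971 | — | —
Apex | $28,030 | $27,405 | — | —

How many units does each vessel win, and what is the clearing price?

Apex 1, Meridian 3, Willow 2; clearing price $27,875

All unit-bids, highest first — top 6: 39,050 (Meridian-1), 36,915 (Meridian-2), 34,255 (Willow-1), 34,165 (Meridian-3), 31,106 (Willow-2), 28,030 (Apex-1)
First bid not allocated: $27,875.
Allocation: Apex 1, Meridian 3, Willow 2.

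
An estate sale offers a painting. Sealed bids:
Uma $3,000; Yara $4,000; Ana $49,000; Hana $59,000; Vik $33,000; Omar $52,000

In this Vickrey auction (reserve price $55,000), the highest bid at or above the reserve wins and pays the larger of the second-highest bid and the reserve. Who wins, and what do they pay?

Hana pays $55,000

Rule: the highest bid at or above the reserve wins and pays the larger of the second-highest bid and the reserve.
Sorting bids: 59,000 (Hana) > 52,000 (Omar) > 49,000 (Ana) > 33,000 (Vik) > 4,000 (Yara) > 3,000 (Uma)
Hana has the top bid at or above the reserve ($59,000).
Second-highest bid $52,000 is below the reserve $55,000, so the reserve binds → payment $55,000.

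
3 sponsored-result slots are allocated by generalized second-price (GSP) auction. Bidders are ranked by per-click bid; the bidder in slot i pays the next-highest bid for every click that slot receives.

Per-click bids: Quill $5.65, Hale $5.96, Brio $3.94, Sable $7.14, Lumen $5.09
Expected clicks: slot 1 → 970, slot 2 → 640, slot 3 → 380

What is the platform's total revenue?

Sorting advertisers: $7.14 (Sable) > $5.96 (Hale) > $5.65 (Quill) > $5.09 (Lumen) > …
Slot 1: Sable pays $5.96 × 970 = $5781.20
Slot 2: Hale pays $5.65 × 640 = $3616.00
Slot 3: Quill pays $5.09 × 380 = $1934.20
Total = $11331.40

Total revenue: $11331.40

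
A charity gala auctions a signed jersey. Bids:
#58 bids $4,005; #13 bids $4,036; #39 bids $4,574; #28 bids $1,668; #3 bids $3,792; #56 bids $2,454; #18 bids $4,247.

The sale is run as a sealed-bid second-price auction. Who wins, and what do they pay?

#39 pays $4,247

Rule: the highest bidder wins and pays the second-highest bid.
Bids ranked: 4,574 (#39) > 4,247 (#18) > 4,036 (#13) > 4,005 (#58) > 3,792 (#3) > 2,454 (#56) > …
Second-price: #39 pays #18's bid of $4,247.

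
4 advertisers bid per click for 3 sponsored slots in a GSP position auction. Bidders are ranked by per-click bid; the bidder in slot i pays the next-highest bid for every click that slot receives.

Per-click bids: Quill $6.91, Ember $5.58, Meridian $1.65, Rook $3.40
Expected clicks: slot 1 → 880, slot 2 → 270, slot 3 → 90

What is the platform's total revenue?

Sorting advertisers: $6.91 (Quill) > $5.58 (Ember) > $3.40 (Rook) > $1.65 (Meridian)
Slot 1: Quill pays $5.58 × 880 = $4910.40
Slot 2: Ember pays $3.40 × 270 = $918.00
Slot 3: Rook pays $1.65 × 90 = $148.50
Total = $5976.90

Total revenue: $5976.90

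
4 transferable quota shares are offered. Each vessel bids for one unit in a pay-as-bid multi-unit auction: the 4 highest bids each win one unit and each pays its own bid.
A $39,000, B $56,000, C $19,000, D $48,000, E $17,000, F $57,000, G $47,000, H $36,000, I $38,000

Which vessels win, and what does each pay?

Bids ranked high→low: 57,000 (F), 56,000 (B), 48,000 (D), 47,000 (G), 39,000 (A), 38,000 (I), …
Top 4: F, B, D, G.
Each winner pays its own bid: F $57,000, B $56,000, D $48,000, G $47,000.

F $57,000, B $56,000, D $48,000, G $47,000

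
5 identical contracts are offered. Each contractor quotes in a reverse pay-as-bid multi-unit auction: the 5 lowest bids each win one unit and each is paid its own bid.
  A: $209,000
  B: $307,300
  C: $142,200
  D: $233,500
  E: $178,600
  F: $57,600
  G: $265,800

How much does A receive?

A is paid $209,000

Sorting: 57,600 (F), 142,200 (C), 178,600 (E), 209,000 (A), 233,500 (D), 265,800 (G), 307,300 (B)
Lowest 5: F, C, E, A, D.
A wins → own bid $209,000.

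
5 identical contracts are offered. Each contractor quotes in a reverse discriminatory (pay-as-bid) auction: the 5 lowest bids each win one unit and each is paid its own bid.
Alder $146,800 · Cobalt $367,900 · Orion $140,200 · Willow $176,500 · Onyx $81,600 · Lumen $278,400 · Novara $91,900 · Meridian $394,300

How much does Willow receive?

Willow is paid $176,500

Bids ranked low→high: 81,600 (Onyx), 91,900 (Novara), 140,200 (Orion), 146,800 (Alder), 176,500 (Willow), 278,400 (Lumen), 367,900 (Cobalt), …
Winners (5 units): Onyx, Novara, Orion, Alder, Willow.
Willow wins → own bid $176,500.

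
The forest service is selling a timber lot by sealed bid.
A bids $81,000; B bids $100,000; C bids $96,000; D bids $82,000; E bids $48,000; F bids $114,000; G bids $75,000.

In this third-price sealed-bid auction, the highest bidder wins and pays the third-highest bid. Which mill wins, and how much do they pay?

F pays $96,000

Bids in order: 114,000 (F) > 100,000 (B) > 96,000 (C) > 82,000 (D) > 81,000 (A) > 75,000 (G) > …
F wins; payment is bid #3 in the ranking = $96,000.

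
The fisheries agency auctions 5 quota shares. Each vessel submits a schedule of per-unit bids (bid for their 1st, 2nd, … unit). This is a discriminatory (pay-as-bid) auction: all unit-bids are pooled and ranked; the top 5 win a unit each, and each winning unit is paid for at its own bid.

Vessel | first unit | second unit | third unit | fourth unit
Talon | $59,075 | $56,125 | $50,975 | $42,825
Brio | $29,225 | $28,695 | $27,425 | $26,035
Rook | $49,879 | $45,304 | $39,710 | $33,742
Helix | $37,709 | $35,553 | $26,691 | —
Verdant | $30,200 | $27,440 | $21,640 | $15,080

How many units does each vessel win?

Rook 2, Talon 3

Merging the schedules and taking the best 5: 59,075 (Talon-1), 56,125 (Talon-2), 50,975 (Talon-3), 49,879 (Rook-1), 45,304 (Rook-2)
Next rejected bid: $42,825 (not a price — pay-as-bid).
Allocation: Rook 2, Talon 3.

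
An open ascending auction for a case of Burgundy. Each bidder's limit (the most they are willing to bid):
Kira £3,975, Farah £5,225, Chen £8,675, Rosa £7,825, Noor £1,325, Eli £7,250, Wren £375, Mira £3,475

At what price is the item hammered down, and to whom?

Chen wins at £7,825

Limits ranked: 8,675 (Chen) > 7,825 (Rosa) > 7,250 (Eli) > 5,225 (Farah) > 3,975 (Kira) > 3,475 (Mira) > …
Once the price passes £7,825, only Chen is left; the hammer falls at Rosa's limit of £7,825.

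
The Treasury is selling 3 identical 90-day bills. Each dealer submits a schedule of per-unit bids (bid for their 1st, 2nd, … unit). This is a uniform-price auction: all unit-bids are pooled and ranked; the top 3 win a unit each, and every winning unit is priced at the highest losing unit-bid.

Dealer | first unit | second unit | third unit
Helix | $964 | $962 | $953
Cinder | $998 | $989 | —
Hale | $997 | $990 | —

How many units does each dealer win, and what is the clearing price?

Cinder 1, Hale 2; clearing price $989

Merging the schedules and taking the best 3: 998 (Cinder-1), 997 (Hale-1), 990 (Hale-2)
Highest rejected unit-bid = $989.
Allocation: Cinder 1, Hale 2.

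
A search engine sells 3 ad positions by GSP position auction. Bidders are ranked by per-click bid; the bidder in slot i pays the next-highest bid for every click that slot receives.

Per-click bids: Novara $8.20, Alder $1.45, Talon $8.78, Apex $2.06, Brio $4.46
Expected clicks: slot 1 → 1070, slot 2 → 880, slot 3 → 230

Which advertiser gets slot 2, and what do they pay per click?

Novara; $4.46 per click

Sorting advertisers: $8.78 (Talon) > $8.20 (Novara) > $4.46 (Brio) > $2.06 (Apex) > …
Slot 2 goes to the second-ranked bidder, Novara, who pays the next bid down: $4.46/click.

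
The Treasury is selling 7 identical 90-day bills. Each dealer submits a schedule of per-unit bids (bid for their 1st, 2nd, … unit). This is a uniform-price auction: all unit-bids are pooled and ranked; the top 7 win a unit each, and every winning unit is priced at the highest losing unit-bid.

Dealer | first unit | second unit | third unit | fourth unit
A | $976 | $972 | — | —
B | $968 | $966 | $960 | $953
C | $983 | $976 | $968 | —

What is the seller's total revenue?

Total revenue: $6,720

All unit-bids, highest first — top 7: 983 (C-1), 976 (A-1), 976 (C-2), 972 (A-2), 968 (B-1), 968 (C-3), 966 (B-2)
Highest rejected unit-bid = $960.
Allocation: A 2, B 2, C 3. Every unit priced at $960.
Revenue = 7 × 960 = $6,720.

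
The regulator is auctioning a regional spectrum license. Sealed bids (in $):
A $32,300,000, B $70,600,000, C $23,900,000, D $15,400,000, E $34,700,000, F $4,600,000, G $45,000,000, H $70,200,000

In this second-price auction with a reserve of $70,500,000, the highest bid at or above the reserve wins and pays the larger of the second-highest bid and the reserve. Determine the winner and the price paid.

Rule: the highest bid at or above the reserve wins and pays the larger of the second-highest bid and the reserve.
Bids ranked: 70,600,000 (B) > 70,200,000 (H) > 45,000,000 (G) > 34,700,000 (E) > 32,300,000 (A) > 23,900,000 (C) > …
B has the top bid at or above the reserve ($70,600,000).
max(second-highest $70,200,000, reserve $70,500,000) = $70,500,000.

B pays $70,500,000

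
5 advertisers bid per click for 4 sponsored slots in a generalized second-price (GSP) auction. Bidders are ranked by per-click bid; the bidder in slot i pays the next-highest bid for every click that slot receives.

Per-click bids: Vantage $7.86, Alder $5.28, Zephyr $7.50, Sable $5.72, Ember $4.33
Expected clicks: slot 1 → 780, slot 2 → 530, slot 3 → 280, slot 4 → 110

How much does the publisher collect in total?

Total revenue: $10836.30

Per-click bids in order: $7.86 (Vantage) > $7.50 (Zephyr) > $5.72 (Sable) > $5.28 (Alder) > $4.33 (Ember)
Slot 1: Vantage pays $7.50 × 780 = $5850.00
Slot 2: Zephyr pays $5.72 × 530 = $3031.60
Slot 3: Sable pays $5.28 × 280 = $1478.40
Slot 4: Alder pays $4.33 × 110 = $476.30
Total = $10836.30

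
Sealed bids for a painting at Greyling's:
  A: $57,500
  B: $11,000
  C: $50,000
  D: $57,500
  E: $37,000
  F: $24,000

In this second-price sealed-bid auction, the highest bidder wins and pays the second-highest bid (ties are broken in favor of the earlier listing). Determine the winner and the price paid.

A pays $57,500

Bids in order: 57,500 (A) > 57,500 (D) > 50,000 (C) > 37,000 (E) > 24,000 (F) > 11,000 (B)
Tie at $57,500 → A wins by tie-break.
Second-price: A pays D's bid of $57,500.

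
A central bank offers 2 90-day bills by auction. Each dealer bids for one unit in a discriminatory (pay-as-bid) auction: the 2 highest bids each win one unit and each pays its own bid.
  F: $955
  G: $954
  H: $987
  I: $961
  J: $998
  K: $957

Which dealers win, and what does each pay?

Bids ranked high→low: 998 (J), 987 (H), 961 (I), 957 (K), …
The 2 highest are J, H.
Each winner pays its own bid: J $998, H $987.

J $998, H $987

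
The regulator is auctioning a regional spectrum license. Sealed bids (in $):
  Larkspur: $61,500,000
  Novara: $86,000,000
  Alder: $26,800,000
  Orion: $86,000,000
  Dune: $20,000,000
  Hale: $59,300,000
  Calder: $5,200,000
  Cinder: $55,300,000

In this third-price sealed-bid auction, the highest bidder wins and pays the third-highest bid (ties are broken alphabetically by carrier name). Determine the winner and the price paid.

Bids ranked: 86,000,000 (Novara) > 86,000,000 (Orion) > 61,500,000 (Larkspur) > 59,300,000 (Hale) > 55,300,000 (Cinder) > 26,800,000 (Alder) > …
Novara and Orion tie at $86,000,000; tie-break gives it to Novara.
Novara wins; payment is bid #3 in the ranking = $61,500,000.

Novara pays $61,500,000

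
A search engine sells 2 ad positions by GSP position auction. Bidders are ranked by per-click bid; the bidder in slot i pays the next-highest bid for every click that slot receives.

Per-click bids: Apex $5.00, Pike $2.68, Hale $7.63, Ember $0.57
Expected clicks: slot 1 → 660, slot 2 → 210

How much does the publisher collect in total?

Total revenue: $3862.80

Ranked by bid: $7.63 (Hale) > $5.00 (Apex) > $2.68 (Pike) > …
Slot 1: Hale pays $5.00 × 660 = $3300.00
Slot 2: Apex pays $2.68 × 210 = $562.80
Total = $3862.80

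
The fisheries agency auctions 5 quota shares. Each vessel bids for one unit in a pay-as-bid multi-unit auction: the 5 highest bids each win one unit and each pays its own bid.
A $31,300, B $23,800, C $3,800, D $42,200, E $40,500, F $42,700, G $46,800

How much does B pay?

B pays $0

Bids ranked high→low: 46,800 (G), 42,700 (F), 42,200 (D), 40,500 (E), 31,300 (A), 23,800 (B), 3,800 (C)
Top 5: G, F, D, E, A.
B does not win → $0.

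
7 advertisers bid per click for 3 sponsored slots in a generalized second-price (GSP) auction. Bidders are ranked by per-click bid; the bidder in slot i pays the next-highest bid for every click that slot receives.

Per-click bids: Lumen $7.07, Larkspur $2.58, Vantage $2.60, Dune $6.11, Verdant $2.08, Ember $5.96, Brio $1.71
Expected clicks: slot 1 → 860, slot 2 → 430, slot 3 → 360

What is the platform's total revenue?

Total revenue: $8753.40

Sorting advertisers: $7.07 (Lumen) > $6.11 (Dune) > $5.96 (Ember) > $2.60 (Vantage) > …
Slot 1: Lumen pays $6.11 × 860 = $5254.60
Slot 2: Dune pays $5.96 × 430 = $2562.80
Slot 3: Ember pays $2.60 × 360 = $936.00
Total = $8753.40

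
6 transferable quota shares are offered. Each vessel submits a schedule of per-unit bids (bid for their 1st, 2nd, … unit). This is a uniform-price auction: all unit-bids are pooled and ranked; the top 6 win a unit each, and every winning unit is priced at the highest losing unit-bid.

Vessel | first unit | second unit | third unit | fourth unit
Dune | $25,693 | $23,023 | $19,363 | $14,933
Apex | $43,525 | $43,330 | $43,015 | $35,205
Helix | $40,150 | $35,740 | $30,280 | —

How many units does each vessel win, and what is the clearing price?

Apex 4, Helix 2; clearing price $30,280

All unit-bids, highest first — top 6: 43,525 (Apex-1), 43,330 (Apex-2), 43,015 (Apex-3), 40,150 (Helix-1), 35,740 (Helix-2), 35,205 (Apex-4)
The (k+1)-th unit-bid is $30,280.
Allocation: Apex 4, Helix 2.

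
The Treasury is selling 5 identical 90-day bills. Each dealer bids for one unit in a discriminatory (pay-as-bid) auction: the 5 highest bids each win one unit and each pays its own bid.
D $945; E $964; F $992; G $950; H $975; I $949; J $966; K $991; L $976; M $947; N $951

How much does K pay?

K pays $991

Ordering the bids: 992 (F), 991 (K), 976 (L), 975 (H), 966 (J), 964 (E), 951 (N), …
Top 5: F, K, L, H, J.
K wins → own bid $991.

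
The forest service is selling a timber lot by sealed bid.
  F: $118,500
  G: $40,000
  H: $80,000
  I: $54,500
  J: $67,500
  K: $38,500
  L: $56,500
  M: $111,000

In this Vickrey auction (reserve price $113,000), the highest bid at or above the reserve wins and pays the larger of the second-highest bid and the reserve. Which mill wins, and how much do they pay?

F pays $113,000

Rule: the highest bid at or above the reserve wins and pays the larger of the second-highest bid and the reserve.
Bids ranked: 118,500 (F) > 111,000 (M) > 80,000 (H) > 67,500 (J) > 56,500 (L) > 54,500 (I) > …
Highest eligible bid: F at $118,500.
Second-highest bid $111,000 is below the reserve $113,000, so the reserve binds → payment $113,000.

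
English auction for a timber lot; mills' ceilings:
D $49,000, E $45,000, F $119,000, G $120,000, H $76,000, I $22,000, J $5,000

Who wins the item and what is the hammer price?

Limits ranked: 120,000 (G) > 119,000 (F) > 76,000 (H) > 49,000 (D) > 45,000 (E) > 22,000 (I) > …
Once the price passes $119,000, only G is left; the hammer falls at F's limit of $119,000.

G wins at $119,000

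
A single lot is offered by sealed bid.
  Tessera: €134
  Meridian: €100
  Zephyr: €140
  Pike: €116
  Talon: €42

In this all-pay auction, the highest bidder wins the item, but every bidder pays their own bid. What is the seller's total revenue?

Total revenue: €532

All-pay auction: the highest bidder wins the item, but every bidder pays their own bid.
Bids ranked: 140 (Zephyr) > 134 (Tessera) > 116 (Pike) > 100 (Meridian) > 42 (Talon)
Zephyr wins with the top bid; all bids are sunk regardless.
Every bidder forfeits their bid regardless of winning.
Revenue = 134 + 100 + 140 + 116 + 42 = €532.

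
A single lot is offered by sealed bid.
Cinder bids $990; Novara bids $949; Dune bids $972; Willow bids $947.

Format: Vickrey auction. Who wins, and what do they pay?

Sorting bids: 990 (Cinder) > 972 (Dune) > 949 (Novara) > 947 (Willow)
Second-price: Cinder pays Dune's bid of $972.

Cinder pays $972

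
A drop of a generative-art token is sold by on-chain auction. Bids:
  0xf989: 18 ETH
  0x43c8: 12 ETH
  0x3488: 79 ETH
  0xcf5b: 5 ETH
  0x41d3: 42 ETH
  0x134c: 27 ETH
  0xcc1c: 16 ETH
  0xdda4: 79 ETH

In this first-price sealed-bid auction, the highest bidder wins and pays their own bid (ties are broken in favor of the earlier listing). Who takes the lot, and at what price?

0x3488 pays 79 ETH

Rule: the highest bidder wins and pays their own bid.
Bids in order: 79 (0x3488) > 79 (0xdda4) > 42 (0x41d3) > 27 (0x134c) > 18 (0xf989) > 16 (0xcc1c) > …
Tie at 79 ETH → 0x3488 wins by tie-break.
0x3488 is highest → pays own bid, 79 ETH.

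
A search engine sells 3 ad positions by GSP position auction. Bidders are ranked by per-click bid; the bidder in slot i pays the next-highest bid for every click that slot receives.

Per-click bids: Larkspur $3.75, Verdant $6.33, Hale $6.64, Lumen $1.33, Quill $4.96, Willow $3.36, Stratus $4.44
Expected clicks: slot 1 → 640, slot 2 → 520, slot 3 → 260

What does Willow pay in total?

Willow pays $0.00

Per-click bids in order: $6.64 (Hale) > $6.33 (Verdant) > $4.96 (Quill) > $4.44 (Stratus) > …
Willow ranks below slot 3 → no slot, pays nothing.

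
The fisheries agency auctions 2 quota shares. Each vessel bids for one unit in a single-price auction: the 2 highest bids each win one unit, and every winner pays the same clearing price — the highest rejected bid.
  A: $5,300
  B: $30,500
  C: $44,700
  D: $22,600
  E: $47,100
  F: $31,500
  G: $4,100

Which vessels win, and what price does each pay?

Sorting: 47,100 (E), 44,700 (C), 31,500 (F), 30,500 (B), …
Top 2: E, C.
Clearing price = highest rejected bid = $31,500.

E, C; each pays $31,500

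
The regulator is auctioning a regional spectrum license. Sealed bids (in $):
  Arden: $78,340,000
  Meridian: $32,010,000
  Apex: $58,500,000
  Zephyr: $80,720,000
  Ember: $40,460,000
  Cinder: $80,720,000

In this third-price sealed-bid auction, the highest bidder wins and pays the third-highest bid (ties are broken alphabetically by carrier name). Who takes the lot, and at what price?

Cinder pays $78,340,000

Bids in order: 80,720,000 (Cinder) > 80,720,000 (Zephyr) > 78,340,000 (Arden) > 58,500,000 (Apex) > 40,460,000 (Ember) > 32,010,000 (Meridian)
Tie at $80,720,000 → Cinder wins by tie-break.
Cinder is highest; pays the third-highest bid, $78,340,000.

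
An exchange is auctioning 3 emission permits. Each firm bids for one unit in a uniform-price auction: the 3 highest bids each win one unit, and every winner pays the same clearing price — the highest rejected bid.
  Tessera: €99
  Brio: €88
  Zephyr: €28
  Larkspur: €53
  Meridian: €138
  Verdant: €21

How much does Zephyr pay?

Sorting: 138 (Meridian), 99 (Tessera), 88 (Brio), 53 (Larkspur), 28 (Zephyr), …
Top 3: Meridian, Tessera, Brio.
First losing bid is Larkspur's €53, which sets the uniform price.
Zephyr does not win → pays €0.

Zephyr pays €0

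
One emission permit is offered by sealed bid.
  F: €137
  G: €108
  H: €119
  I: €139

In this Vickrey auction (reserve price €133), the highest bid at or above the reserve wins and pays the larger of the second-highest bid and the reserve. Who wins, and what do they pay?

Rule: the highest bid at or above the reserve wins and pays the larger of the second-highest bid and the reserve.
Bids in order: 139 (I) > 137 (F) > 119 (H) > 108 (G)
Highest eligible bid: I at €139.
max(second-highest €137, reserve €133) = €137; the reserve does not bind.

I pays €137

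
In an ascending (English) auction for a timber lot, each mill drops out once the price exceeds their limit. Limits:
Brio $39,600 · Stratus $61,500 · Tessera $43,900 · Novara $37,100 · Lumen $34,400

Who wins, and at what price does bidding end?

Stratus wins at $43,900

Rule: the price rises until one bidder remains; the winner pays the price at which the last rival dropped out.
Limits in order: 61,500 (Stratus) > 43,900 (Tessera) > 39,600 (Brio) > 37,100 (Novara) > 34,400 (Lumen)
Bidding ends when Tessera exits at $43,900; Stratus takes it.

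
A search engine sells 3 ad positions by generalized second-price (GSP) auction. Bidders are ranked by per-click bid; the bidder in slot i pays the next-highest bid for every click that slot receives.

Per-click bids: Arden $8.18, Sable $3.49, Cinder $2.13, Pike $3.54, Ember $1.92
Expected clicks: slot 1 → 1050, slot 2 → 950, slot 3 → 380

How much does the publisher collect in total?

Total revenue: $7841.90

Ranked by bid: $8.18 (Arden) > $3.54 (Pike) > $3.49 (Sable) > $2.13 (Cinder) > …
Slot 1: Arden pays $3.54 × 1050 = $3717.00
Slot 2: Pike pays $3.49 × 950 = $3315.50
Slot 3: Sable pays $2.13 × 380 = $809.40
Total = $7841.90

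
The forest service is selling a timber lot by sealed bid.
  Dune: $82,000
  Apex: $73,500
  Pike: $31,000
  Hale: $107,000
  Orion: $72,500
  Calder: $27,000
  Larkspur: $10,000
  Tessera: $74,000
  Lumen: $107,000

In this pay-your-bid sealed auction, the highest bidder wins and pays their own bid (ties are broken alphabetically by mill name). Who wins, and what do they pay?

Bids in order: 107,000 (Hale) > 107,000 (Lumen) > 82,000 (Dune) > 74,000 (Tessera) > 73,500 (Apex) > 72,500 (Orion) > …
Tie at $107,000 → Hale wins by tie-break.
Hale has the highest bid and pays exactly that: $107,000.

Hale pays $107,000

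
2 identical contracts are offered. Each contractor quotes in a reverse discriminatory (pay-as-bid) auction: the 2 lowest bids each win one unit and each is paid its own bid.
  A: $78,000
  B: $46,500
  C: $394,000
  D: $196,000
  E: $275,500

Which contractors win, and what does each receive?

Bids ranked low→high: 46,500 (B), 78,000 (A), 196,000 (D), 275,500 (E), …
The 2 lowest are B, A.
Each winner is paid its own bid: B $46,500, A $78,000.

B $46,500, A $78,000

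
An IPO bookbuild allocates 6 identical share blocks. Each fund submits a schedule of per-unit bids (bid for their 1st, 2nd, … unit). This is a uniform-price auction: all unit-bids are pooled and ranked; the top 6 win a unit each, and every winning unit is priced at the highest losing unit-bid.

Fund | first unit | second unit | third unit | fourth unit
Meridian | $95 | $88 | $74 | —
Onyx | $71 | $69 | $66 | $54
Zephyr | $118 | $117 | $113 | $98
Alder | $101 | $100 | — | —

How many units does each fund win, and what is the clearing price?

All unit-bids, highest first — top 6: 118 (Zephyr-1), 117 (Zephyr-2), 113 (Zephyr-3), 101 (Alder-1), 100 (Alder-2), 98 (Zephyr-4)
Highest rejected unit-bid = $95.
Allocation: Alder 2, Zephyr 4.

Alder 2, Zephyr 4; clearing price $95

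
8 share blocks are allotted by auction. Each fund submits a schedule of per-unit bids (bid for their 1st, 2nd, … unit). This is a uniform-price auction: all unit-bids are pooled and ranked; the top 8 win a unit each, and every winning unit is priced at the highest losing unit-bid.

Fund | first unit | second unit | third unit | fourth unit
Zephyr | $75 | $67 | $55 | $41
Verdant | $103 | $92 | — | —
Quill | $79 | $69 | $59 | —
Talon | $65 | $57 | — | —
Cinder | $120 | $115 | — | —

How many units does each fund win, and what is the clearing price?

Cinder 2, Quill 2, Verdant 2, Zephyr 2; clearing price $65

All unit-bids, highest first — top 8: 120 (Cinder-1), 115 (Cinder-2), 103 (Verdant-1), 92 (Verdant-2), 79 (Quill-1), 75 (Zephyr-1), 69 (Quill-2), 67 (Zephyr-2)
The (k+1)-th unit-bid is $65.
Allocation: Cinder 2, Quill 2, Verdant 2, Zephyr 2.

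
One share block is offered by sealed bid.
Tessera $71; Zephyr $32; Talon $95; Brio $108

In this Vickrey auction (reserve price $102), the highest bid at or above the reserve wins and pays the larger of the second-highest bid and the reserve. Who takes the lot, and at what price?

Brio pays $102

Bids ranked: 108 (Brio) > 95 (Talon) > 71 (Tessera) > 32 (Zephyr)
Brio has the top bid at or above the reserve ($108).
max(second-highest $95, reserve $102) = $102.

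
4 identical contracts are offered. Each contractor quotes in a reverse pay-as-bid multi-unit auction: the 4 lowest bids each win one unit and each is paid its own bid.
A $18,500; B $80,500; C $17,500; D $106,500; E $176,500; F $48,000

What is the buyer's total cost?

Total cost: $164,500

Bids ranked low→high: 17,500 (C), 18,500 (A), 48,000 (F), 80,500 (B), 106,500 (D), 176,500 (E)
Winners (4 units): C, A, F, B.
Total cost = 17,500 + 18,500 + 48,000 + 80,500 = $164,500.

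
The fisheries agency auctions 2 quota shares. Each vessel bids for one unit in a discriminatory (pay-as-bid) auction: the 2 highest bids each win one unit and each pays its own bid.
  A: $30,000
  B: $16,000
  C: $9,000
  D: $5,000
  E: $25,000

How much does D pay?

D pays $0

Sorting: 30,000 (A), 25,000 (E), 16,000 (B), 9,000 (C), …
Top 2: A, E.
D does not win → $0.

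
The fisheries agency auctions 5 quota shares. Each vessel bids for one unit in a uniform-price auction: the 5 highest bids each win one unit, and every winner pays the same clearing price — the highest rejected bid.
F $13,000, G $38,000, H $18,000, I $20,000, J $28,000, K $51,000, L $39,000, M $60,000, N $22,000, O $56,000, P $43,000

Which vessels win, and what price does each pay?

Bids ranked high→low: 60,000 (M), 56,000 (O), 51,000 (K), 43,000 (P), 39,000 (L), 38,000 (G), 28,000 (J), …
Top 5: M, O, K, P, L.
Clearing price = highest rejected bid = $38,000.

M, O, K, P, L; each pays $38,000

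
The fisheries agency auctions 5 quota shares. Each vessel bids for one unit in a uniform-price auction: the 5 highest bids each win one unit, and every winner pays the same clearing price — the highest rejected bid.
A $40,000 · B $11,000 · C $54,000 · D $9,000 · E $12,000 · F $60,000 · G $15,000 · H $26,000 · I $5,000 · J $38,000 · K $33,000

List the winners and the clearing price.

F, C, A, J, K; each pays $26,000

Bids ranked high→low: 60,000 (F), 54,000 (C), 40,000 (A), 38,000 (J), 33,000 (K), 26,000 (H), 15,000 (G), …
Top 5: F, C, A, J, K.
First losing bid is H's $26,000, which sets the uniform price.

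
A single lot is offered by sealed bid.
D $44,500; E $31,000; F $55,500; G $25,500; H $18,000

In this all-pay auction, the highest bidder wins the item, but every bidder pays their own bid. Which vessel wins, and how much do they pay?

Rule: the highest bidder wins the item, but every bidder pays their own bid.
Bids in order: 55,500 (F) > 44,500 (D) > 31,000 (E) > 25,500 (G) > 18,000 (H)
F wins with the top bid; all bids are sunk regardless.

F pays $55,500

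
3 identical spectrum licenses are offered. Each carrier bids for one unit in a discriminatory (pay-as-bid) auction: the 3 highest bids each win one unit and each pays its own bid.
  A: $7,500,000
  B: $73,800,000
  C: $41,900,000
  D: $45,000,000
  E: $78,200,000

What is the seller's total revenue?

Ordering the bids: 78,200,000 (E), 73,800,000 (B), 45,000,000 (D), 41,900,000 (C), 7,500,000 (A)
Winners (3 units): E, B, D.
Total revenue = 78,200,000 + 73,800,000 + 45,000,000 = $197,000,000.

Total revenue: $197,000,000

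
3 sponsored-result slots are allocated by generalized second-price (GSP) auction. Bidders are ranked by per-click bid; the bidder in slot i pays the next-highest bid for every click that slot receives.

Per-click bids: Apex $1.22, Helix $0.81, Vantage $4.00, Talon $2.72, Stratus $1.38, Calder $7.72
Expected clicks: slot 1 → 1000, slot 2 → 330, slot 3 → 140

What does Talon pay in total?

Sorting advertisers: $7.72 (Calder) > $4.00 (Vantage) > $2.72 (Talon) > $1.38 (Stratus) > …
Talon holds slot 3 → pays next bid $1.38 × 140 clicks = $193.20.

Talon pays $193.20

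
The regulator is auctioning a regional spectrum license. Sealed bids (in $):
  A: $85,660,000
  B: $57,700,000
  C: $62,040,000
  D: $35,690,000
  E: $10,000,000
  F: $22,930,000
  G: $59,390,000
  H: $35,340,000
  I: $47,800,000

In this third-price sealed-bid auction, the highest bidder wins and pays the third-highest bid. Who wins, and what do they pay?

A pays $59,390,000

Sorting bids: 85,660,000 (A) > 62,040,000 (C) > 59,390,000 (G) > 57,700,000 (B) > 47,800,000 (I) > 35,690,000 (D) > …
A is highest; pays the third-highest bid, $59,390,000.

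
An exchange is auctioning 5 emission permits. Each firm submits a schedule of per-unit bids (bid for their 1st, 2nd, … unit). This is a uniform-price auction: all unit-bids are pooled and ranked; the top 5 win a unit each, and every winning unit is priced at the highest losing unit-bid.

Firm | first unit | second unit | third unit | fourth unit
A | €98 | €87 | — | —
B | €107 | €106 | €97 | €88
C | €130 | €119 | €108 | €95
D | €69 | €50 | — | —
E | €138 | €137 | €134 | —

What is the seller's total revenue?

Pooled unit-bids ranked (top 5): 138 (E-1), 137 (E-2), 134 (E-3), 130 (C-1), 119 (C-2)
First bid not allocated: €108.
Allocation: C 2, E 3. Every unit priced at €108.
Revenue = 5 × 108 = €540.

Total revenue: €540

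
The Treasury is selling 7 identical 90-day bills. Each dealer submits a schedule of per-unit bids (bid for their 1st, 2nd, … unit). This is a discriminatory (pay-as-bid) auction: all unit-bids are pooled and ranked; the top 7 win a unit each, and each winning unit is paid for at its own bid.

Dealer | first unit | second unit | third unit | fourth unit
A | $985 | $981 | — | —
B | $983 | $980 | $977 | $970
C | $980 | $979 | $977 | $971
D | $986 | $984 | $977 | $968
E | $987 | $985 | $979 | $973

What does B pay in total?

All unit-bids, highest first — top 7: 987 (E-1), 986 (D-1), 985 (A-1), 985 (E-2), 984 (D-2), 983 (B-1), 981 (A-2)
Next rejected bid: $980 (not a price — pay-as-bid).
B's winning unit-bids: 983 = $983.

B pays $983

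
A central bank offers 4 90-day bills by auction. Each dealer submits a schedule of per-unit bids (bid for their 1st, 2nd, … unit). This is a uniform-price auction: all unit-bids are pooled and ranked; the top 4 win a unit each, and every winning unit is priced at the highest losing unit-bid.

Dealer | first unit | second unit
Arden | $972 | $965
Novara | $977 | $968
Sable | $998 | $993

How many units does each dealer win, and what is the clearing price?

Arden 1, Novara 1, Sable 2; clearing price $968

All unit-bids, highest first — top 4: 998 (Sable-1), 993 (Sable-2), 977 (Novara-1), 972 (Arden-1)
Highest rejected unit-bid = $968.
Allocation: Arden 1, Novara 1, Sable 2.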